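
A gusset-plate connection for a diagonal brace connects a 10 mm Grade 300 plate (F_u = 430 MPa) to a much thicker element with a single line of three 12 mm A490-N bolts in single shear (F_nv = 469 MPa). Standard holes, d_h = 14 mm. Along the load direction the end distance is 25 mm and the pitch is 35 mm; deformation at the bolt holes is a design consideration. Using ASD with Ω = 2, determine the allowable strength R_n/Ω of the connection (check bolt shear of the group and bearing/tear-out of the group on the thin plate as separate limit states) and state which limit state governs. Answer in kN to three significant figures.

79.6 kN (bolt shear governs)

Bolt shear: A_b = π·12²/4 = 113.1 mm²; R_n = 469 × 113.1 × 3 × 1 / 1000 = 159.1 kN → 159.1 / 2 = 79.6 kN.
Bearing (1.2 l_c t F_u ≤ 2.4 d t F_u): upper limit = 2.4·12·10·430 / 1000 = 123.8 kN.
  Edge l_c = 25 − 14/2 = 18 → r_n = 92.88 kN; interior l_c = 35 − 14 = 21 → r_n = 108.4 kN.
  R_n,bearing = 1·92.88 + 2·108.4 = 309.6 kN → 309.6 / 2 = 155 kN.
Bolt shear governs: 79.6 kN.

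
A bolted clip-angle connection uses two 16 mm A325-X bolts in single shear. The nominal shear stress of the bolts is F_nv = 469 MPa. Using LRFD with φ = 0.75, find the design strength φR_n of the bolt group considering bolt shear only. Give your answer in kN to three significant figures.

141 kN

A_b = π × 16² / 4 = 201.1 mm².
R_n = F_nv · A_b · n · n_s = 469 × 201.1 × 2 × 1 / 1000 = 188.6 kN.
Design strength φR_n = 0.75 × 188.6 = 141 kN.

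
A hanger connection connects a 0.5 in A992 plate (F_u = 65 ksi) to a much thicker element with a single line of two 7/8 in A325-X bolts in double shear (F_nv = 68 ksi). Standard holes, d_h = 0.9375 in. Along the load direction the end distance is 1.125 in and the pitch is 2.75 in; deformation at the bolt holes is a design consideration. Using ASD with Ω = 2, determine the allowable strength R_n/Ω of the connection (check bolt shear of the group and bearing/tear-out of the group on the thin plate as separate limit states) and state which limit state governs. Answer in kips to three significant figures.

Bolt shear: A_b = π·0.875²/4 = 0.6013 in²; R_n = 68 × 0.6013 × 2 × 2 = 163.6 kips → 163.6 / 2 = 81.8 kips.
Bearing (1.2 l_c t F_u ≤ 2.4 d t F_u): upper limit = 2.4·0.875·0.5·65 = 68.25 kips.
  Edge l_c = 1.125 − 0.9375/2 = 0.6562 → r_n = 25.59 kips; interior l_c = 2.75 − 0.9375 = 1.812 → r_n = 68.25 kips.
  R_n,bearing = 1·25.59 + 1·68.25 = 93.84 kips → 93.84 / 2 = 46.9 kips.
Bearing governs: 46.9 kips.

46.9 kips (bearing governs)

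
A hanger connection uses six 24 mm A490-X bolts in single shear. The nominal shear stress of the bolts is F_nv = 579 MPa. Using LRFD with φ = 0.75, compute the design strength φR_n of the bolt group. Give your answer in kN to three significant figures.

A_b = π × 24² / 4 = 452.4 mm².
R_n = F_nv · A_b · n · n_s = 579 × 452.4 × 6 × 1 / 1000 = 1572 kN.
Design strength φR_n = 0.75 × 1572 = 1180 kN.

1180 kN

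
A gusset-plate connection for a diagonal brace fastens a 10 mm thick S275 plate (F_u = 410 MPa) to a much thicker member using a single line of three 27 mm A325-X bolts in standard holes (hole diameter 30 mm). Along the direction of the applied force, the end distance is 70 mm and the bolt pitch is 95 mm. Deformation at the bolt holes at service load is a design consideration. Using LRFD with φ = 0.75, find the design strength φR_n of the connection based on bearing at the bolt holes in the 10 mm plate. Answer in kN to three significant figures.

598 kN

Per bolt r_n = 1.2 l_c t F_u ≤ 2.4 d t F_u; upper limit = 2.4 × 27 × 10 × 410 / 1000 = 265.7 kN.
Edge bolt: l_c = 70 − 30/2 = 55 mm → 1.2 × 55 × 10 × 410 / 1000 = 270.6 → r_n = 265.7 kN.
Interior bolts: l_c = 95 − 30 = 65 mm → 1.2 × 65 × 10 × 410 / 1000 = 319.8 → r_n = 265.7 kN.
R_n = 1 × 265.7 + 2 × 265.7 = 797 kN.
Design strength φR_n = 0.75 × 797 = 598 kN.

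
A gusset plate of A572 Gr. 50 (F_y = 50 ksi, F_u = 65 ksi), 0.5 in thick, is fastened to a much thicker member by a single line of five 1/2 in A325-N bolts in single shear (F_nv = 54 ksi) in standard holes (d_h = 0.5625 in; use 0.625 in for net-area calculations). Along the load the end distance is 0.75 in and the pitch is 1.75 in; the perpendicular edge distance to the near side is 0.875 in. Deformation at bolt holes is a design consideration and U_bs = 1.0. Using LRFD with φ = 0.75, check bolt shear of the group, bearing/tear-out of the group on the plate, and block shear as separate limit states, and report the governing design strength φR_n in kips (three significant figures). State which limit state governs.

Bolt shear: A_b = π·0.5²/4 = 0.1963 in²; R_n = 54 × 0.1963 × 5 × 1 = 53.01 kips → 0.75 × 53.01 = 39.8 kips.
Bearing: edge l_c = 0.4688, r_n = 18.28 kips; interior l_c = 1.188, r_n = 39 kips; R_n = 18.28 + 4·39 = 174.3 kips → 131 kips.
Block shear: A_gv = 3.875, A_nv = 2.469, A_nt = 0.2812 in²; R_n = min(0.6F_uA_nv, 0.6F_yA_gv) + U_bs·F_u·A_nt = 114.6 kips → 85.9 kips.
Bolt shear governs: 39.8 kips.

39.8 kips (bolt shear governs)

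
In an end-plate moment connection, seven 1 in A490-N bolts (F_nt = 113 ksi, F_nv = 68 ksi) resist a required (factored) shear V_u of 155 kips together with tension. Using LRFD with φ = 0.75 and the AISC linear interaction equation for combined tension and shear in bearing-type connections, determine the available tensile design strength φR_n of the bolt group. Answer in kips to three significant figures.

348 kips

A_b = π·1²/4 = 0.7854 in²; f_rv = 155 / (7 × 0.7854) = 28.19 ksi.
F'_nt = 1.3 F_nt − (F_nt / φF_nv) f_rv = 1.3·113 − (113/(0.75·68))·28.19 = 84.43 ksi, capped at F_nt → F'_nt = 84.43 ksi.
R_n = F'_nt · A_b · n = 84.43 × 0.7854 × 7 = 464.2 kips.
Design strength φR_n = 0.75 × 464.2 = 348 kips.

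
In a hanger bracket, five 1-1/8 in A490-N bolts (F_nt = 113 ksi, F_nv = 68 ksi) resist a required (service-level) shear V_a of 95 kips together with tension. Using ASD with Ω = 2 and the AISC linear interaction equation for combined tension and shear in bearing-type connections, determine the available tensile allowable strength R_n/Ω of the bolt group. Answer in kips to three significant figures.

207 kips

A_b = π·1.125²/4 = 0.994 in²; f_rv = 95 / (5 × 0.994) = 19.11 ksi.
F'_nt = 1.3 F_nt − (Ω F_nt / F_nv) f_rv = 1.3·113 − (2·113/68)·19.11 = 83.37 ksi, capped at F_nt → F'_nt = 83.37 ksi.
R_n = F'_nt · A_b · n = 83.37 × 0.994 × 5 = 414.4 kips.
Allowable strength R_n/Ω = 414.4 / 2 = 207 kips.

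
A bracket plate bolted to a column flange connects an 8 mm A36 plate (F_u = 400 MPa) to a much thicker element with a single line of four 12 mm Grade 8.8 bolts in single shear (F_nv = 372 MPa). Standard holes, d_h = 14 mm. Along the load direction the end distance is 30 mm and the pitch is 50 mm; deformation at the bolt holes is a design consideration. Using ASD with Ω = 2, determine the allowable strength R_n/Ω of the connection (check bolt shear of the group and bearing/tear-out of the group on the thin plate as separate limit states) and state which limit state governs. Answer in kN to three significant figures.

Bolt shear: A_b = π·12²/4 = 113.1 mm²; R_n = 372 × 113.1 × 4 × 1 / 1000 = 168.3 kN → 168.3 / 2 = 84.1 kN.
Bearing (1.2 l_c t F_u ≤ 2.4 d t F_u): upper limit = 2.4·12·8·400 / 1000 = 92.16 kN.
  Edge l_c = 30 − 14/2 = 23 → r_n = 88.32 kN; interior l_c = 50 − 14 = 36 → r_n = 92.16 kN.
  R_n,bearing = 1·88.32 + 3·92.16 = 364.8 kN → 364.8 / 2 = 182 kN.
Bolt shear governs: 84.1 kN.

84.1 kN (bolt shear governs)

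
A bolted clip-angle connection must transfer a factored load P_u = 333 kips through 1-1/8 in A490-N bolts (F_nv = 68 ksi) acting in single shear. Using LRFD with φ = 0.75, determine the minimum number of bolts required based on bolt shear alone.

7 bolts

A_b = π·1.125²/4 = 0.994 in².
Per-bolt design strength φR_n = 0.75 × 68 × 0.994 × 1 = 50.69 kips.
n ≥ 333 / 50.69 = 6.569 → use 7 bolts.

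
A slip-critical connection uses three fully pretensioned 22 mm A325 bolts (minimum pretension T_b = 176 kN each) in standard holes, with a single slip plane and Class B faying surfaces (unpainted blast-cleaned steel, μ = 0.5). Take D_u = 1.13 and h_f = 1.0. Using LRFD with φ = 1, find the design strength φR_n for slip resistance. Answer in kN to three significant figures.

R_n = μ · D_u · h_f · T_b · n_s · n_b = 0.5 × 1.13 × 1.0 × 176 × 1 × 3 = 298.3 kN.
Design strength φR_n = 1 × 298.3 = 298 kN.

298 kN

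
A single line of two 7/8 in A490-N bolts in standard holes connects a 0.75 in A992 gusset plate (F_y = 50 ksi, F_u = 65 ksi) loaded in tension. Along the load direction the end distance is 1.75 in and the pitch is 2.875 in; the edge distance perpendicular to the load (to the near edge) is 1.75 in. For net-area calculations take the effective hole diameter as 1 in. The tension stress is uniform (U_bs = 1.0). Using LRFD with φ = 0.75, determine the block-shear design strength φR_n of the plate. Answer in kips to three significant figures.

114 kips

Shear plane L_v = 1.75 + 1·2.875 = 4.625 in; A_gv = 4.625 × 0.75 = 3.469 in².
A_nv = (4.625 − 1.5·1) × 0.75 = 2.344 in².
A_nt = (1.75 − 0.5·1) × 0.75 = 0.9375 in².
0.6 F_u A_nv = 91.41 kips; 0.6 F_y A_gv = 104.1 kips → shear rupture governs the shear term.
R_n = 91.41 + 1.0 × 65 × 0.9375 = 152.3 kips.
Design strength φR_n = 0.75 × 152.3 = 114 kips.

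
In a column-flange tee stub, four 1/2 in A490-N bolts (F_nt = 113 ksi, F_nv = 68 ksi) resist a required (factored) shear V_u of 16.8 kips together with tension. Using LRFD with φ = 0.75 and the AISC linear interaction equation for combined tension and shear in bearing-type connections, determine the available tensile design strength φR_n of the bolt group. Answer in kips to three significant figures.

A_b = π·0.5²/4 = 0.1963 in²; f_rv = 16.8 / (4 × 0.1963) = 21.39 ksi.
F'_nt = 1.3 F_nt − (F_nt / φF_nv) f_rv = 1.3·113 − (113/(0.75·68))·21.39 = 99.51 ksi, capped at F_nt → F'_nt = 99.51 ksi.
R_n = F'_nt · A_b · n = 99.51 × 0.1963 × 4 = 78.15 kips.
Design strength φR_n = 0.75 × 78.15 = 58.6 kips.

58.6 kips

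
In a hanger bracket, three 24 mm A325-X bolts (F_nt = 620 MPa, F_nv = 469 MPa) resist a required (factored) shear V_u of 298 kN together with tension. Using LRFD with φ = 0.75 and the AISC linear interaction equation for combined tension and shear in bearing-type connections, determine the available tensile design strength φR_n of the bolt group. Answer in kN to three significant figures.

426 kN

A_b = π·24²/4 = 452.4 mm²; f_rv = 298 × 1000 / (3 × 452.4) = 219.6 MPa.
F'_nt = 1.3 F_nt − (F_nt / φF_nv) f_rv = 1.3·620 − (620/(0.75·469))·219.6 = 419 MPa, capped at F_nt → F'_nt = 419 MPa.
R_n = F'_nt · A_b · n = 419 × 452.4 × 3 / 1000 = 568.6 kN.
Design strength φR_n = 0.75 × 568.6 = 426 kN.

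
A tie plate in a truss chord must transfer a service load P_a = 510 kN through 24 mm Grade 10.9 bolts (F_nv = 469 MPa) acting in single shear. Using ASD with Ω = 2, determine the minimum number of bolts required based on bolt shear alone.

A_b = π·24²/4 = 452.4 mm².
Per-bolt allowable strength R_n/Ω = 469 × 452.4 × 1 / 1000 / 2 = 106.1 kN.
n ≥ 510 / 106.1 = 4.807 → use 5 bolts.

5 bolts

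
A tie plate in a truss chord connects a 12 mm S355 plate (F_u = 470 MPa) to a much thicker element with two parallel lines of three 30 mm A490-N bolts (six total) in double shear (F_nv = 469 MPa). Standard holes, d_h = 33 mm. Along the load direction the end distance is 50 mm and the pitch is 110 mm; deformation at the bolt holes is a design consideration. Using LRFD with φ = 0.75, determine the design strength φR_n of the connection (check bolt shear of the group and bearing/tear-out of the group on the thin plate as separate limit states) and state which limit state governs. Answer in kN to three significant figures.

Bolt shear: A_b = π·30²/4 = 706.9 mm²; R_n = 469 × 706.9 × 6 × 2 / 1000 = 3978 kN → 0.75 × 3978 = 2980 kN.
Bearing (1.2 l_c t F_u ≤ 2.4 d t F_u): upper limit = 2.4·30·12·470 / 1000 = 406.1 kN.
  Edge l_c = 50 − 33/2 = 33.5 → r_n = 226.7 kN; interior l_c = 110 − 33 = 77 → r_n = 406.1 kN.
  R_n,bearing = 2·226.7 + 4·406.1 = 2078 kN → 0.75 × 2078 = 1560 kN.
Bearing governs: 1560 kN.

1560 kN (bearing governs)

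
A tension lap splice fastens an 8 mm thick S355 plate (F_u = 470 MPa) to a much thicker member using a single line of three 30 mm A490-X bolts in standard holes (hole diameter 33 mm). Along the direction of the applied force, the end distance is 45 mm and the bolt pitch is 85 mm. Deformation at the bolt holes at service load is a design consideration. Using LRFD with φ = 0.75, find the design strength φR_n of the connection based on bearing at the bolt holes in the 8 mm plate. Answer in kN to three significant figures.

Per bolt r_n = 1.2 l_c t F_u ≤ 2.4 d t F_u; upper limit = 2.4 × 30 × 8 × 470 / 1000 = 270.7 kN.
Edge bolt: l_c = 45 − 33/2 = 28.5 mm → 1.2 × 28.5 × 8 × 470 / 1000 = 128.6 → r_n = 128.6 kN.
Interior bolts: l_c = 85 − 33 = 52 mm → 1.2 × 52 × 8 × 470 / 1000 = 234.6 → r_n = 234.6 kN.
R_n = 1 × 128.6 + 2 × 234.6 = 597.8 kN.
Design strength φR_n = 0.75 × 597.8 = 448 kN.

448 kN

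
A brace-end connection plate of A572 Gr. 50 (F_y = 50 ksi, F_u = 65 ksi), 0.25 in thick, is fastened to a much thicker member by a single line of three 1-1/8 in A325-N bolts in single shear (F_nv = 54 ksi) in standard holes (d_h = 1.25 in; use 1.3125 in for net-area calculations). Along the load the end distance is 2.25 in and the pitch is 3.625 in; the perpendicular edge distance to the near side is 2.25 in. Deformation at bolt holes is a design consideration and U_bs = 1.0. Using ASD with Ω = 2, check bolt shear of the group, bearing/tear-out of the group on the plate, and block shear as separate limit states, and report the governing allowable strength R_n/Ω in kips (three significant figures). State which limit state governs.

Bolt shear: A_b = π·1.125²/4 = 0.994 in²; R_n = 54 × 0.994 × 3 × 1 = 161 kips → 161 / 2 = 80.5 kips.
Bearing: edge l_c = 1.625, r_n = 31.69 kips; interior l_c = 2.375, r_n = 43.87 kips; R_n = 31.69 + 2·43.87 = 119.4 kips → 59.7 kips.
Block shear: A_gv = 2.375, A_nv = 1.555, A_nt = 0.3984 in²; R_n = min(0.6F_uA_nv, 0.6F_yA_gv) + U_bs·F_u·A_nt = 86.53 kips → 43.3 kips.
Block shear governs: 43.3 kips.

43.3 kips (block shear governs)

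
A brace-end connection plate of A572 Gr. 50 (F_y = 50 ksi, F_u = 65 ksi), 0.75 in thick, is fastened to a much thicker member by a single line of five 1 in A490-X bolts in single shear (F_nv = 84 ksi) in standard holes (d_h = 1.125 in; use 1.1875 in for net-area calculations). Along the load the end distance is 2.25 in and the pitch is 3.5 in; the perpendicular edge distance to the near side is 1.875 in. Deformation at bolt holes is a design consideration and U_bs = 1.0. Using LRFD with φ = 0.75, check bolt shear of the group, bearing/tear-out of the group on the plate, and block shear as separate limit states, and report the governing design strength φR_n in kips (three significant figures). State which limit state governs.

Bolt shear: A_b = π·1²/4 = 0.7854 in²; R_n = 84 × 0.7854 × 5 × 1 = 329.9 kips → 0.75 × 329.9 = 247 kips.
Bearing: edge l_c = 1.688, r_n = 98.72 kips; interior l_c = 2.375, r_n = 117 kips; R_n = 98.72 + 4·117 = 566.7 kips → 425 kips.
Block shear: A_gv = 12.19, A_nv = 8.18, A_nt = 0.9609 in²; R_n = min(0.6F_uA_nv, 0.6F_yA_gv) + U_bs·F_u·A_nt = 381.5 kips → 286 kips.
Bolt shear governs: 247 kips.

247 kips (bolt shear governs)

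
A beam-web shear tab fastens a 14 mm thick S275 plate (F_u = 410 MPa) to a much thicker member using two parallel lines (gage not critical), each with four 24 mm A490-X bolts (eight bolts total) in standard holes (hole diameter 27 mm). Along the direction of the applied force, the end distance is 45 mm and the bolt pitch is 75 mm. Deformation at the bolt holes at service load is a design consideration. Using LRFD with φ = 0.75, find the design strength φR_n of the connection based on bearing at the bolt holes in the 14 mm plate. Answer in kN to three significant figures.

1810 kN

Per bolt r_n = 1.2 l_c t F_u ≤ 2.4 d t F_u; upper limit = 2.4 × 24 × 14 × 410 / 1000 = 330.6 kN.
Edge bolt: l_c = 45 − 27/2 = 31.5 mm → 1.2 × 31.5 × 14 × 410 / 1000 = 217 → r_n = 217 kN.
Interior bolts: l_c = 75 − 27 = 48 mm → 1.2 × 48 × 14 × 410 / 1000 = 330.6 → r_n = 330.6 kN.
R_n = 2 × 217 + 6 × 330.6 = 2418 kN.
Design strength φR_n = 0.75 × 2418 = 1810 kN.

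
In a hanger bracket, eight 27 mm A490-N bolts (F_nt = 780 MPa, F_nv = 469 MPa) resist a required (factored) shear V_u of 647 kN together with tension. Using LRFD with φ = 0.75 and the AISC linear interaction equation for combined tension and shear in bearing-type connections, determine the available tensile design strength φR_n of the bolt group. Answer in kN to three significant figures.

A_b = π·27²/4 = 572.6 mm²; f_rv = 647 × 1000 / (8 × 572.6) = 141.3 MPa.
F'_nt = 1.3 F_nt − (F_nt / φF_nv) f_rv = 1.3·780 − (780/(0.75·469))·141.3 = 700.8 MPa, capped at F_nt → F'_nt = 700.8 MPa.
R_n = F'_nt · A_b · n = 700.8 × 572.6 × 8 / 1000 = 3210 kN.
Design strength φR_n = 0.75 × 3210 = 2410 kN.

2410 kN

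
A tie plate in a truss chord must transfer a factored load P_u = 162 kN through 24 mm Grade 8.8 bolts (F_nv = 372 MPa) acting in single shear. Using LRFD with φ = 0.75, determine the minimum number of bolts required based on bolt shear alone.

2 bolts

A_b = π·24²/4 = 452.4 mm².
Per-bolt design strength φR_n = 0.75 × 372 × 452.4 × 1 / 1000 = 126.2 kN.
n ≥ 162 / 126.2 = 1.284 → use 2 bolts.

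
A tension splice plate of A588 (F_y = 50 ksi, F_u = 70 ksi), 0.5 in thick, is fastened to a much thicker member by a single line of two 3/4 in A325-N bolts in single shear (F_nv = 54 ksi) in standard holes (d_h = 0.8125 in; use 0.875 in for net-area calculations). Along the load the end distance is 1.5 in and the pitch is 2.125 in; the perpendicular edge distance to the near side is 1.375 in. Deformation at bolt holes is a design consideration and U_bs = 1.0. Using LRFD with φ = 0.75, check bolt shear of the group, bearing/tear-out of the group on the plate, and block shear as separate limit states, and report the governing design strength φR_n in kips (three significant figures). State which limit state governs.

Bolt shear: A_b = π·0.75²/4 = 0.4418 in²; R_n = 54 × 0.4418 × 2 × 1 = 47.71 kips → 0.75 × 47.71 = 35.8 kips.
Bearing: edge l_c = 1.094, r_n = 45.94 kips; interior l_c = 1.312, r_n = 55.12 kips; R_n = 45.94 + 1·55.12 = 101.1 kips → 75.8 kips.
Block shear: A_gv = 1.812, A_nv = 1.156, A_nt = 0.4688 in²; R_n = min(0.6F_uA_nv, 0.6F_yA_gv) + U_bs·F_u·A_nt = 81.38 kips → 61 kips.
Bolt shear governs: 35.8 kips.

35.8 kips (bolt shear governs)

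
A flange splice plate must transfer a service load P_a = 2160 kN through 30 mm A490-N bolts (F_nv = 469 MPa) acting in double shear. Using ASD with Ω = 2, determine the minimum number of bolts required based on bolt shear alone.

7 bolts

A_b = π·30²/4 = 706.9 mm².
Per-bolt allowable strength R_n/Ω = 469 × 706.9 × 2 / 1000 / 2 = 331.5 kN.
n ≥ 2160 / 331.5 = 6.516 → use 7 bolts.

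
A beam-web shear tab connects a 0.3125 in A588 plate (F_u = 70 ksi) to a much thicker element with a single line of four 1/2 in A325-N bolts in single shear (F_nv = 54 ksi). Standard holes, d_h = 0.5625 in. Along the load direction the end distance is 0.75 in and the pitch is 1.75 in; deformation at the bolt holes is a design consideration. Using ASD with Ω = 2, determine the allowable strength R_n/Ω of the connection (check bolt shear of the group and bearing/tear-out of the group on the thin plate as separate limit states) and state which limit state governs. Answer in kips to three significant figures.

21.2 kips (bolt shear governs)

Bolt shear: A_b = π·0.5²/4 = 0.1963 in²; R_n = 54 × 0.1963 × 4 × 1 = 42.41 kips → 42.41 / 2 = 21.2 kips.
Bearing (1.2 l_c t F_u ≤ 2.4 d t F_u): upper limit = 2.4·0.5·0.3125·70 = 26.25 kips.
  Edge l_c = 0.75 − 0.5625/2 = 0.4688 → r_n = 12.3 kips; interior l_c = 1.75 − 0.5625 = 1.188 → r_n = 26.25 kips.
  R_n,bearing = 1·12.3 + 3·26.25 = 91.05 kips → 91.05 / 2 = 45.5 kips.
Bolt shear governs: 21.2 kips.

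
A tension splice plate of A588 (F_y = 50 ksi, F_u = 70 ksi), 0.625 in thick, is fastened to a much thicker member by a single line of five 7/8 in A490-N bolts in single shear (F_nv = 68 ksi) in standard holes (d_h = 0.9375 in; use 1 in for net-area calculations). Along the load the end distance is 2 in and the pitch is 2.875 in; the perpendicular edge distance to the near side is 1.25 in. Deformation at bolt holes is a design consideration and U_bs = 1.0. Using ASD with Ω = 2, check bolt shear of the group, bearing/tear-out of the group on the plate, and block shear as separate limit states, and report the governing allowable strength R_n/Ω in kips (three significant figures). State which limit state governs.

102 kips (bolt shear governs)

Bolt shear: A_b = π·0.875²/4 = 0.6013 in²; R_n = 68 × 0.6013 × 5 × 1 = 204.4 kips → 204.4 / 2 = 102 kips.
Bearing: edge l_c = 1.531, r_n = 80.39 kips; interior l_c = 1.938, r_n = 91.88 kips; R_n = 80.39 + 4·91.88 = 447.9 kips → 224 kips.
Block shear: A_gv = 8.438, A_nv = 5.625, A_nt = 0.4688 in²; R_n = min(0.6F_uA_nv, 0.6F_yA_gv) + U_bs·F_u·A_nt = 269.1 kips → 135 kips.
Bolt shear governs: 102 kips.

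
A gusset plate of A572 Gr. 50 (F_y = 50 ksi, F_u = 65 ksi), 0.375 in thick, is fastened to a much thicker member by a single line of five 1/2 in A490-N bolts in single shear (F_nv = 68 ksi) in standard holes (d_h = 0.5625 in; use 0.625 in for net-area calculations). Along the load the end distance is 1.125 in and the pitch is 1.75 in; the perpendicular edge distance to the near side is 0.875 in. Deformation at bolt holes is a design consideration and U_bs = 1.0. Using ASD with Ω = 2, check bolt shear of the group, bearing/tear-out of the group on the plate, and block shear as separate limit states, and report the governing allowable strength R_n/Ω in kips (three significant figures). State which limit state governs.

33.4 kips (bolt shear governs)

Bolt shear: A_b = π·0.5²/4 = 0.1963 in²; R_n = 68 × 0.1963 × 5 × 1 = 66.76 kips → 66.76 / 2 = 33.4 kips.
Bearing: edge l_c = 0.8438, r_n = 24.68 kips; interior l_c = 1.188, r_n = 29.25 kips; R_n = 24.68 + 4·29.25 = 141.7 kips → 70.8 kips.
Block shear: A_gv = 3.047, A_nv = 1.992, A_nt = 0.2109 in²; R_n = min(0.6F_uA_nv, 0.6F_yA_gv) + U_bs·F_u·A_nt = 91.41 kips → 45.7 kips.
Bolt shear governs: 33.4 kips.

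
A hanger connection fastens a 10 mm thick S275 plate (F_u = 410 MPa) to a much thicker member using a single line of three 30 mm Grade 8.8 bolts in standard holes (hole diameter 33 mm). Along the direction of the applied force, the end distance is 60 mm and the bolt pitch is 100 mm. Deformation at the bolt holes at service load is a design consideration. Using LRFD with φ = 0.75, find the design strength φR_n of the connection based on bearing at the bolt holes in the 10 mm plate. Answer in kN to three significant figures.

Per bolt r_n = 1.2 l_c t F_u ≤ 2.4 d t F_u; upper limit = 2.4 × 30 × 10 × 410 / 1000 = 295.2 kN.
Edge bolt: l_c = 60 − 33/2 = 43.5 mm → 1.2 × 43.5 × 10 × 410 / 1000 = 214 → r_n = 214 kN.
Interior bolts: l_c = 100 − 33 = 67 mm → 1.2 × 67 × 10 × 410 / 1000 = 329.6 → r_n = 295.2 kN.
R_n = 1 × 214 + 2 × 295.2 = 804.4 kN.
Design strength φR_n = 0.75 × 804.4 = 603 kN.

603 kN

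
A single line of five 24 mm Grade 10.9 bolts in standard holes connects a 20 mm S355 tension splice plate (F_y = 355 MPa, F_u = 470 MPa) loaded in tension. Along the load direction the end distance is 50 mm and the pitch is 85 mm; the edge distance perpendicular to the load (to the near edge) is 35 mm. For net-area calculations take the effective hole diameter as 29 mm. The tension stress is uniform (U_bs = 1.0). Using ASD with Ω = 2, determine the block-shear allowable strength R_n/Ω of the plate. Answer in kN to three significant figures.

828 kN

Shear plane L_v = 50 + 4·85 = 390 mm; A_gv = 390 × 20 = 7800 mm².
A_nv = (390 − 4.5·29) × 20 = 5190 mm².
A_nt = (35 − 0.5·29) × 20 = 410 mm².
0.6 F_u A_nv = 1464 kN; 0.6 F_y A_gv = 1661 kN → shear rupture governs the shear term.
R_n = 1464 + 1.0 × 470 × 410 / 1000 = 1656 kN.
Allowable strength R_n/Ω = 1656 / 2 = 828 kN.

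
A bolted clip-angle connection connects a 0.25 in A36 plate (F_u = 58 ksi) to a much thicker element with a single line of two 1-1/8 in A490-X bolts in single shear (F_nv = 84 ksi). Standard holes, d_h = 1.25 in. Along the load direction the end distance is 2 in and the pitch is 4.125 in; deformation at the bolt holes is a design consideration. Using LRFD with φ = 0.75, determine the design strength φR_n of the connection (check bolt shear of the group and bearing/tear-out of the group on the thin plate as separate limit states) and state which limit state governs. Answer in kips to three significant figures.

Bolt shear: A_b = π·1.125²/4 = 0.994 in²; R_n = 84 × 0.994 × 2 × 1 = 167 kips → 0.75 × 167 = 125 kips.
Bearing (1.2 l_c t F_u ≤ 2.4 d t F_u): upper limit = 2.4·1.125·0.25·58 = 39.15 kips.
  Edge l_c = 2 − 1.25/2 = 1.375 → r_n = 23.92 kips; interior l_c = 4.125 − 1.25 = 2.875 → r_n = 39.15 kips.
  R_n,bearing = 1·23.92 + 1·39.15 = 63.07 kips → 0.75 × 63.07 = 47.3 kips.
Bearing governs: 47.3 kips.

47.3 kips (bearing governs)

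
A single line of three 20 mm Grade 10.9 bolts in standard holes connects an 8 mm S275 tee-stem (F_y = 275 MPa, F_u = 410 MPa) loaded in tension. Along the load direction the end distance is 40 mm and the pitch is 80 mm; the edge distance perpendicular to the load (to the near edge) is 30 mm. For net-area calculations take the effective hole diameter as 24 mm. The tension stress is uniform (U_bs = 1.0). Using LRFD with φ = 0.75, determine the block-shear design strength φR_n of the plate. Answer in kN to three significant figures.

242 kN

Shear plane L_v = 40 + 2·80 = 200 mm; A_gv = 200 × 8 = 1600 mm².
A_nv = (200 − 2.5·24) × 8 = 1120 mm².
A_nt = (30 − 0.5·24) × 8 = 144 mm².
0.6 F_u A_nv = 275.5 kN; 0.6 F_y A_gv = 264 kN → shear yielding governs the shear term.
R_n = 264 + 1.0 × 410 × 144 / 1000 = 323 kN.
Design strength φR_n = 0.75 × 323 = 242 kN.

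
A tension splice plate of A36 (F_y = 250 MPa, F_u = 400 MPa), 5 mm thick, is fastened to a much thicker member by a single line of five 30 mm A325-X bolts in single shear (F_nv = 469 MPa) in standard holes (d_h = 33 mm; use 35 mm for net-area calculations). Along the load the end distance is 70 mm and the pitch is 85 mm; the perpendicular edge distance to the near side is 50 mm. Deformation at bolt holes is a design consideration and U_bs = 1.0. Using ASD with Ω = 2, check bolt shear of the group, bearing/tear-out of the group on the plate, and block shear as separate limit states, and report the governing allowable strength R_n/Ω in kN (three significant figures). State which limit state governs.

184 kN (block shear governs)

Bolt shear: A_b = π·30²/4 = 706.9 mm²; R_n = 469 × 706.9 × 5 × 1 / 1000 = 1658 kN → 1658 / 2 = 829 kN.
Bearing: edge l_c = 53.5, r_n = 128.4 kN; interior l_c = 52, r_n = 124.8 kN; R_n = 128.4 + 4·124.8 = 627.6 kN → 314 kN.
Block shear: A_gv = 2050, A_nv = 1262, A_nt = 162.5 mm²; R_n = min(0.6F_uA_nv, 0.6F_yA_gv) + U_bs·F_u·A_nt = 368 kN → 184 kN.
Block shear governs: 184 kN.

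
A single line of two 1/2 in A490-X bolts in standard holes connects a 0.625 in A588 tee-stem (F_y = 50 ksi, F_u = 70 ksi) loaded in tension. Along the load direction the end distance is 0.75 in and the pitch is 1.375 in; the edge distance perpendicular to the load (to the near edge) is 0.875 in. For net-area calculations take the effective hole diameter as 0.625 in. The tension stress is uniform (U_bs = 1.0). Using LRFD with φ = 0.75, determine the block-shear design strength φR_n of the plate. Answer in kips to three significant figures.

41.8 kips

Shear plane L_v = 0.75 + 1·1.375 = 2.125 in; A_gv = 2.125 × 0.625 = 1.328 in².
A_nv = (2.125 − 1.5·0.625) × 0.625 = 0.7422 in².
A_nt = (0.875 − 0.5·0.625) × 0.625 = 0.3516 in².
0.6 F_u A_nv = 31.17 kips; 0.6 F_y A_gv = 39.84 kips → shear rupture governs the shear term.
R_n = 31.17 + 1.0 × 70 × 0.3516 = 55.78 kips.
Design strength φR_n = 0.75 × 55.78 = 41.8 kips.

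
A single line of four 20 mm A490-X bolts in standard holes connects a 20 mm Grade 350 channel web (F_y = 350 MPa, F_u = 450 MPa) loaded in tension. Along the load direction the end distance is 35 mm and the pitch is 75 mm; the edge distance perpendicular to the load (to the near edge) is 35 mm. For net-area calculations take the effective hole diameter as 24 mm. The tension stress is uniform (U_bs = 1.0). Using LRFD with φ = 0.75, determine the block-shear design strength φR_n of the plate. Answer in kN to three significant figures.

868 kN

Shear plane L_v = 35 + 3·75 = 260 mm; A_gv = 260 × 20 = 5200 mm².
A_nv = (260 − 3.5·24) × 20 = 3520 mm².
A_nt = (35 − 0.5·24) × 20 = 460 mm².
0.6 F_u A_nv = 950.4 kN; 0.6 F_y A_gv = 1092 kN → shear rupture governs the shear term.
R_n = 950.4 + 1.0 × 450 × 460 / 1000 = 1157 kN.
Design strength φR_n = 0.75 × 1157 = 868 kN.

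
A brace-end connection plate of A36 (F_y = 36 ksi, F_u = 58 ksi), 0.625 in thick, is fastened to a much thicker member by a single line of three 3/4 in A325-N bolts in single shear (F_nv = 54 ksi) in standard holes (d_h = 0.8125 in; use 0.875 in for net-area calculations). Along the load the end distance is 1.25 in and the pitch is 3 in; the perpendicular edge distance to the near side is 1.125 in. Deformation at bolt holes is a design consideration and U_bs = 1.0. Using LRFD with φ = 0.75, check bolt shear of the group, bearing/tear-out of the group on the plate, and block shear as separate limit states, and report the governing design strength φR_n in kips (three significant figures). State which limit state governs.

53.7 kips (bolt shear governs)

Bolt shear: A_b = π·0.75²/4 = 0.4418 in²; R_n = 54 × 0.4418 × 3 × 1 = 71.57 kips → 0.75 × 71.57 = 53.7 kips.
Bearing: edge l_c = 0.8438, r_n = 36.7 kips; interior l_c = 2.188, r_n = 65.25 kips; R_n = 36.7 + 2·65.25 = 167.2 kips → 125 kips.
Block shear: A_gv = 4.531, A_nv = 3.164, A_nt = 0.4297 in²; R_n = min(0.6F_uA_nv, 0.6F_yA_gv) + U_bs·F_u·A_nt = 122.8 kips → 92.1 kips.
Bolt shear governs: 53.7 kips.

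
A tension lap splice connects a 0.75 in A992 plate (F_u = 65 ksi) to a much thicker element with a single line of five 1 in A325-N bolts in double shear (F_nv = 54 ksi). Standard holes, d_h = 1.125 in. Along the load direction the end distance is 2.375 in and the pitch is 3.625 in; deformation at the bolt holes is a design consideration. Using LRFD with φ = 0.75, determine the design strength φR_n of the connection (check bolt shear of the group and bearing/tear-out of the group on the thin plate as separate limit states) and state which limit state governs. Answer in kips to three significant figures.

Bolt shear: A_b = π·1²/4 = 0.7854 in²; R_n = 54 × 0.7854 × 5 × 2 = 424.1 kips → 0.75 × 424.1 = 318 kips.
Bearing (1.2 l_c t F_u ≤ 2.4 d t F_u): upper limit = 2.4·1·0.75·65 = 117 kips.
  Edge l_c = 2.375 − 1.125/2 = 1.812 → r_n = 106 kips; interior l_c = 3.625 − 1.125 = 2.5 → r_n = 117 kips.
  R_n,bearing = 1·106 + 4·117 = 574 kips → 0.75 × 574 = 431 kips.
Bolt shear governs: 318 kips.

318 kips (bolt shear governs)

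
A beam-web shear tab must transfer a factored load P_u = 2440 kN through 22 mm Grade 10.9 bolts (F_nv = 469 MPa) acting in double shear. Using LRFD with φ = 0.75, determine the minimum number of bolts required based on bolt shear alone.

A_b = π·22²/4 = 380.1 mm².
Per-bolt design strength φR_n = 0.75 × 469 × 380.1 × 2 / 1000 = 267.4 kN.
n ≥ 2440 / 267.4 = 9.124 → use 10 bolts.

10 bolts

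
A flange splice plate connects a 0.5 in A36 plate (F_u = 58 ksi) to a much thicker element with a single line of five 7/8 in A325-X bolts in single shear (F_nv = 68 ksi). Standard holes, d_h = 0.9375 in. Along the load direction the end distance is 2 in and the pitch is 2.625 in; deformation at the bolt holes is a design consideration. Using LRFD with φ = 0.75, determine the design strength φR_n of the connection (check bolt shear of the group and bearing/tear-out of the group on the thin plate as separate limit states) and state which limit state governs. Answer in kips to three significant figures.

153 kips (bolt shear governs)

Bolt shear: A_b = π·0.875²/4 = 0.6013 in²; R_n = 68 × 0.6013 × 5 × 1 = 204.4 kips → 0.75 × 204.4 = 153 kips.
Bearing (1.2 l_c t F_u ≤ 2.4 d t F_u): upper limit = 2.4·0.875·0.5·58 = 60.9 kips.
  Edge l_c = 2 − 0.9375/2 = 1.531 → r_n = 53.29 kips; interior l_c = 2.625 − 0.9375 = 1.688 → r_n = 58.72 kips.
  R_n,bearing = 1·53.29 + 4·58.72 = 288.2 kips → 0.75 × 288.2 = 216 kips.
Bolt shear governs: 153 kips.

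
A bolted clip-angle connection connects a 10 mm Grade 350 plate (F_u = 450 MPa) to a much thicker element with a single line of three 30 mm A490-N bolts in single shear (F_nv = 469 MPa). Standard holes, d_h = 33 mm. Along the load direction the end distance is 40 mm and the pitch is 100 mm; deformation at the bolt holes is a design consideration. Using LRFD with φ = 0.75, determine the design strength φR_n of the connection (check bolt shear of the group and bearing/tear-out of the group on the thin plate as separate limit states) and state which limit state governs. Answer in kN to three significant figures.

581 kN (bearing governs)

Bolt shear: A_b = π·30²/4 = 706.9 mm²; R_n = 469 × 706.9 × 3 × 1 / 1000 = 994.5 kN → 0.75 × 994.5 = 746 kN.
Bearing (1.2 l_c t F_u ≤ 2.4 d t F_u): upper limit = 2.4·30·10·450 / 1000 = 324 kN.
  Edge l_c = 40 − 33/2 = 23.5 → r_n = 126.9 kN; interior l_c = 100 − 33 = 67 → r_n = 324 kN.
  R_n,bearing = 1·126.9 + 2·324 = 774.9 kN → 0.75 × 774.9 = 581 kN.
Bearing governs: 581 kN.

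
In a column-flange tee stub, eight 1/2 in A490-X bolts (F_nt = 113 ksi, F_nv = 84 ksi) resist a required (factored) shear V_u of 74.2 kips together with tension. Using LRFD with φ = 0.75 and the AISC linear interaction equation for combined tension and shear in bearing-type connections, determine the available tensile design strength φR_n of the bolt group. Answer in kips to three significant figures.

A_b = π·0.5²/4 = 0.1963 in²; f_rv = 74.2 / (8 × 0.1963) = 47.24 ksi.
F'_nt = 1.3 F_nt − (F_nt / φF_nv) f_rv = 1.3·113 − (113/(0.75·84))·47.24 = 62.17 ksi, capped at F_nt → F'_nt = 62.17 ksi.
R_n = F'_nt · A_b · n = 62.17 × 0.1963 × 8 = 97.66 kips.
Design strength φR_n = 0.75 × 97.66 = 73.2 kips.

73.2 kips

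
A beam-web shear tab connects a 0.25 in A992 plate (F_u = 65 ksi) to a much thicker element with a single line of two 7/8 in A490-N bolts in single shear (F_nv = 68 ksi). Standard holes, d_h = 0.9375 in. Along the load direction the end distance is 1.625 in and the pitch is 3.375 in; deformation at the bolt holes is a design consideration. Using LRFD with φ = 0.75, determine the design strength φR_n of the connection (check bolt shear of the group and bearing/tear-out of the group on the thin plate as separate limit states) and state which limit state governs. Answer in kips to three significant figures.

Bolt shear: A_b = π·0.875²/4 = 0.6013 in²; R_n = 68 × 0.6013 × 2 × 1 = 81.78 kips → 0.75 × 81.78 = 61.3 kips.
Bearing (1.2 l_c t F_u ≤ 2.4 d t F_u): upper limit = 2.4·0.875·0.25·65 = 34.12 kips.
  Edge l_c = 1.625 − 0.9375/2 = 1.156 → r_n = 22.55 kips; interior l_c = 3.375 − 0.9375 = 2.438 → r_n = 34.12 kips.
  R_n,bearing = 1·22.55 + 1·34.12 = 56.67 kips → 0.75 × 56.67 = 42.5 kips.
Bearing governs: 42.5 kips.

42.5 kips (bearing governs)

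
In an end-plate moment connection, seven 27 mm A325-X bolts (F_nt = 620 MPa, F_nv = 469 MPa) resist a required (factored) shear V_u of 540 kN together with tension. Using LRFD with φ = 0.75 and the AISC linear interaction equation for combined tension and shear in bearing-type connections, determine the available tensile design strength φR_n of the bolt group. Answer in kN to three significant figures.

1710 kN

A_b = π·27²/4 = 572.6 mm²; f_rv = 540 × 1000 / (7 × 572.6) = 134.7 MPa.
F'_nt = 1.3 F_nt − (F_nt / φF_nv) f_rv = 1.3·620 − (620/(0.75·469))·134.7 = 568.5 MPa, capped at F_nt → F'_nt = 568.5 MPa.
R_n = F'_nt · A_b · n = 568.5 × 572.6 × 7 / 1000 = 2279 kN.
Design strength φR_n = 0.75 × 2279 = 1710 kN.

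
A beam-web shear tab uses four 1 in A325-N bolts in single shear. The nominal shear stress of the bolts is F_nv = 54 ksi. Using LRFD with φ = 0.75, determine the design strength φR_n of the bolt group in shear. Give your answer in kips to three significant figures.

A_b = π × 1² / 4 = 0.7854 in².
R_n = F_nv · A_b · n · n_s = 54 × 0.7854 × 4 × 1 = 169.6 kips.
Design strength φR_n = 0.75 × 169.6 = 127 kips.

127 kips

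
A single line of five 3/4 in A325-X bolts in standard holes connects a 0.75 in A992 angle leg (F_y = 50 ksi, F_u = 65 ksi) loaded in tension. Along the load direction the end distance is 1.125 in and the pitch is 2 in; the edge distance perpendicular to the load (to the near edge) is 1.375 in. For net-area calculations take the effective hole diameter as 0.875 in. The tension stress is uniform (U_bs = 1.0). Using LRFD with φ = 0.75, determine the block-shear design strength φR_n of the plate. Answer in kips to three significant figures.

Shear plane L_v = 1.125 + 4·2 = 9.125 in; A_gv = 9.125 × 0.75 = 6.844 in².
A_nv = (9.125 − 4.5·0.875) × 0.75 = 3.891 in².
A_nt = (1.375 − 0.5·0.875) × 0.75 = 0.7031 in².
0.6 F_u A_nv = 151.7 kips; 0.6 F_y A_gv = 205.3 kips → shear rupture governs the shear term.
R_n = 151.7 + 1.0 × 65 × 0.7031 = 197.4 kips.
Design strength φR_n = 0.75 × 197.4 = 148 kips.

148 kips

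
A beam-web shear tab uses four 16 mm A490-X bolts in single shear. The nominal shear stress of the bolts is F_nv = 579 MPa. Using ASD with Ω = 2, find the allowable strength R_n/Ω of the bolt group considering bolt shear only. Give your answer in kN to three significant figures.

233 kN

A_b = π × 16² / 4 = 201.1 mm².
R_n = F_nv · A_b · n · n_s = 579 × 201.1 × 4 × 1 / 1000 = 465.7 kN.
Allowable strength R_n/Ω = 465.7 / 2 = 233 kN.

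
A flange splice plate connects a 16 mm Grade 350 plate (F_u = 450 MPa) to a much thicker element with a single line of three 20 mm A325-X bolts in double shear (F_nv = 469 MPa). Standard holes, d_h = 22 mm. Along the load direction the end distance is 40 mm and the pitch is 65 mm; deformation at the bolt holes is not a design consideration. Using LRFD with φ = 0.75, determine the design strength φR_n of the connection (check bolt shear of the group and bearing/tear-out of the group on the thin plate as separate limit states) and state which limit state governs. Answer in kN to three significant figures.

Bolt shear: A_b = π·20²/4 = 314.2 mm²; R_n = 469 × 314.2 × 3 × 2 / 1000 = 884 kN → 0.75 × 884 = 663 kN.
Bearing (1.5 l_c t F_u ≤ 3.0 d t F_u): upper limit = 3.0·20·16·450 / 1000 = 432 kN.
  Edge l_c = 40 − 22/2 = 29 → r_n = 313.2 kN; interior l_c = 65 − 22 = 43 → r_n = 432 kN.
  R_n,bearing = 1·313.2 + 2·432 = 1177 kN → 0.75 × 1177 = 883 kN.
Bolt shear governs: 663 kN.

663 kN (bolt shear governs)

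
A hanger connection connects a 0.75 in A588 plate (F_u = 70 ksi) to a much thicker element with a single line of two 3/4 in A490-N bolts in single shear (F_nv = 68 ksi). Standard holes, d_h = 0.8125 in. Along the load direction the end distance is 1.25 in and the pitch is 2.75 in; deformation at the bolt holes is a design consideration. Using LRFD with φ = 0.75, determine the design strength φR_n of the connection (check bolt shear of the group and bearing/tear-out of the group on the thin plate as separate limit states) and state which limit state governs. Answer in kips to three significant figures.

45.1 kips (bolt shear governs)

Bolt shear: A_b = π·0.75²/4 = 0.4418 in²; R_n = 68 × 0.4418 × 2 × 1 = 60.08 kips → 0.75 × 60.08 = 45.1 kips.
Bearing (1.2 l_c t F_u ≤ 2.4 d t F_u): upper limit = 2.4·0.75·0.75·70 = 94.5 kips.
  Edge l_c = 1.25 − 0.8125/2 = 0.8438 → r_n = 53.16 kips; interior l_c = 2.75 − 0.8125 = 1.938 → r_n = 94.5 kips.
  R_n,bearing = 1·53.16 + 1·94.5 = 147.7 kips → 0.75 × 147.7 = 111 kips.
Bolt shear governs: 45.1 kips.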